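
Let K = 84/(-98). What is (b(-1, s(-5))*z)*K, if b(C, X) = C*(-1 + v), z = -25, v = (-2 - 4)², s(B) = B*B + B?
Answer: -750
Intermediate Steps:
s(B) = B + B² (s(B) = B² + B = B + B²)
v = 36 (v = (-6)² = 36)
b(C, X) = 35*C (b(C, X) = C*(-1 + 36) = C*35 = 35*C)
K = -6/7 (K = 84*(-1/98) = -6/7 ≈ -0.85714)
(b(-1, s(-5))*z)*K = ((35*(-1))*(-25))*(-6/7) = -35*(-25)*(-6/7) = 875*(-6/7) = -750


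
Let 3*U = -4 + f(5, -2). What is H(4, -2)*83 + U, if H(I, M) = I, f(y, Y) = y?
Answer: 997/3 ≈ 332.33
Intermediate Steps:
U = 1/3 (U = (-4 + 5)/3 = (1/3)*1 = 1/3 ≈ 0.33333)
H(4, -2)*83 + U = 4*83 + 1/3 = 332 + 1/3 = 997/3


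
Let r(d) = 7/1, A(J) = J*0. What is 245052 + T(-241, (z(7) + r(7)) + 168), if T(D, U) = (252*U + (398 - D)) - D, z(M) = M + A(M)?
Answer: 291796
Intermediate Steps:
A(J) = 0
z(M) = M (z(M) = M + 0 = M)
r(d) = 7 (r(d) = 7*1 = 7)
T(D, U) = 398 - 2*D + 252*U (T(D, U) = (398 - D + 252*U) - D = 398 - 2*D + 252*U)
245052 + T(-241, (z(7) + r(7)) + 168) = 245052 + (398 - 2*(-241) + 252*((7 + 7) + 168)) = 245052 + (398 + 482 + 252*(14 + 168)) = 245052 + (398 + 482 + 252*182) = 245052 + (398 + 482 + 45864) = 245052 + 46744 = 291796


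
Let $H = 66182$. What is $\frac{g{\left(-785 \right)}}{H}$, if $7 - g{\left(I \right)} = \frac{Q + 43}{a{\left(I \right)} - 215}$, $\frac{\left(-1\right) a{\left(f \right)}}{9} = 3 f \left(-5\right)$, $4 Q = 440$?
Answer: $\frac{743483}{7027866580} \approx 0.00010579$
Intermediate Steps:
$Q = 110$ ($Q = \frac{1}{4} \cdot 440 = 110$)
$a{\left(f \right)} = 135 f$ ($a{\left(f \right)} = - 9 \cdot 3 f \left(-5\right) = - 9 \left(- 15 f\right) = 135 f$)
$g{\left(I \right)} = 7 - \frac{153}{-215 + 135 I}$ ($g{\left(I \right)} = 7 - \frac{110 + 43}{135 I - 215} = 7 - \frac{153}{-215 + 135 I}$)
$\frac{g{\left(-785 \right)}}{H} = \frac{\frac{1}{5} \frac{1}{-43 + 27 \left(-785\right)} \left(-1658 + 945 \left(-785\right)\right)}{66182} = \frac{-1658 - 741825}{5 \left(-43 - 21195\right)} \frac{1}{66182} = \frac{1}{5} \frac{1}{-21238} \left(-743483\right) \frac{1}{66182} = \frac{1}{5} \left(- \frac{1}{21238}\right) \left(-743483\right) \frac{1}{66182} = \frac{743483}{106190} \cdot \frac{1}{66182} = \frac{743483}{7027866580}$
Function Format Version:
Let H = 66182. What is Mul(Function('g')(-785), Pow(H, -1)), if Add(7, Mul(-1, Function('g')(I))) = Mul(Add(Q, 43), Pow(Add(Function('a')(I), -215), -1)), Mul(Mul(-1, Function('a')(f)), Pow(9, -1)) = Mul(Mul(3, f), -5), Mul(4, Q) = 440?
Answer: Rational(743483, 7027866580) ≈ 0.00010579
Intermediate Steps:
Q = 110 (Q = Mul(Rational(1, 4), 440) = 110)
Function('a')(f) = Mul(135, f) (Function('a')(f) = Mul(-9, Mul(Mul(3, f), -5)) = Mul(-9, Mul(-15, f)) = Mul(135, f))
Function('g')(I) = Add(7, Mul(-153, Pow(Add(-215, Mul(135, I)), -1))) (Function('g')(I) = Add(7, Mul(-1, Mul(Add(110, 43), Pow(Add(Mul(135, I), -215), -1)))) = Add(7, Mul(-1, Mul(153, Pow(Add(-215, Mul(135, I)), -1)))) = Add(7, Mul(-153, Pow(Add(-215, Mul(135, I)), -1))))
Mul(Function('g')(-785), Pow(H, -1)) = Mul(Mul(Rational(1, 5), Pow(Add(-43, Mul(27, -785)), -1), Add(-1658, Mul(945, -785))), Pow(66182, -1)) = Mul(Mul(Rational(1, 5), Pow(Add(-43, -21195), -1), Add(-1658, -741825)), Rational(1, 66182)) = Mul(Mul(Rational(1, 5), Pow(-21238, -1), -743483), Rational(1, 66182)) = Mul(Mul(Rational(1, 5), Rational(-1, 21238), -743483), Rational(1, 66182)) = Mul(Rational(743483, 106190), Rational(1, 66182)) = Rational(743483, 7027866580)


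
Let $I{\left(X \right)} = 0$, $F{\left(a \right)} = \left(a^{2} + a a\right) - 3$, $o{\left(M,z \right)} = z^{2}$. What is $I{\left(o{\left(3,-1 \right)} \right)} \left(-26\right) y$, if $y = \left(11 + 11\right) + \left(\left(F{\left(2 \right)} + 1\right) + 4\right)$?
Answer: $0$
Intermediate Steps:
$F{\left(a \right)} = -3 + 2 a^{2}$ ($F{\left(a \right)} = \left(a^{2} + a^{2}\right) - 3 = 2 a^{2} - 3 = -3 + 2 a^{2}$)
$y = 32$ ($y = \left(11 + 11\right) + \left(\left(\left(-3 + 2 \cdot 2^{2}\right) + 1\right) + 4\right) = 22 + \left(\left(\left(-3 + 2 \cdot 4\right) + 1\right) + 4\right) = 22 + \left(\left(\left(-3 + 8\right) + 1\right) + 4\right) = 22 + \left(\left(5 + 1\right) + 4\right) = 22 + \left(6 + 4\right) = 22 + 10 = 32$)
$I{\left(o{\left(3,-1 \right)} \right)} \left(-26\right) y = 0 \left(-26\right) 32 = 0 \cdot 32 = 0$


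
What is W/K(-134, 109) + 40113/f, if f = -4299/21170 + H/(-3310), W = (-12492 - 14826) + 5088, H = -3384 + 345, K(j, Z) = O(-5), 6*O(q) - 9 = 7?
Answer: 159542038185/3340396 ≈ 47761.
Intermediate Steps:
O(q) = 8/3 (O(q) = 3/2 + (⅙)*7 = 3/2 + 7/6 = 8/3)
K(j, Z) = 8/3
H = -3039
W = -22230 (W = -27318 + 5088 = -22230)
f = 2505297/3503635 (f = -4299/21170 - 3039/(-3310) = -4299*1/21170 - 3039*(-1/3310) = -4299/21170 + 3039/3310 = 2505297/3503635 ≈ 0.71506)
W/K(-134, 109) + 40113/f = -22230/8/3 + 40113/(2505297/3503635) = -22230*3/8 + 40113*(3503635/2505297) = -33345/4 + 46847103585/835099 = 159542038185/3340396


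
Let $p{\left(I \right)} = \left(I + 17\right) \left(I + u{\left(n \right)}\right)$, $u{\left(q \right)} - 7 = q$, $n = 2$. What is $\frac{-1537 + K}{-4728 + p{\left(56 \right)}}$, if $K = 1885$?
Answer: $\frac{348}{17} \approx 20.471$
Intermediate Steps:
$u{\left(q \right)} = 7 + q$
$p{\left(I \right)} = \left(9 + I\right) \left(17 + I\right)$ ($p{\left(I \right)} = \left(I + 17\right) \left(I + \left(7 + 2\right)\right) = \left(17 + I\right) \left(I + 9\right) = \left(17 + I\right) \left(9 + I\right) = \left(9 + I\right) \left(17 + I\right)$)
$\frac{-1537 + K}{-4728 + p{\left(56 \right)}} = \frac{-1537 + 1885}{-4728 + \left(153 + 56^{2} + 26 \cdot 56\right)} = \frac{348}{-4728 + \left(153 + 3136 + 1456\right)} = \frac{348}{-4728 + 4745} = \frac{348}{17}$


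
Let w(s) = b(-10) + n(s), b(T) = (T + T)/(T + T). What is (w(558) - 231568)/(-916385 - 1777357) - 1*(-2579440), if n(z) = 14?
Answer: 6948346096033/2693742 ≈ 2.5794e+6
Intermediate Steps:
b(T) = 1 (b(T) = (2*T)/((2*T)) = (2*T)*(1/(2*T)) = 1)
w(s) = 15 (w(s) = 1 + 14 = 15)
(w(558) - 231568)/(-916385 - 1777357) - 1*(-2579440) = (15 - 231568)/(-916385 - 1777357) - 1*(-2579440) = -231553/(-2693742) + 2579440 = -231553*(-1/2693742) + 2579440 = 231553/2693742 + 2579440 = 6948346096033/2693742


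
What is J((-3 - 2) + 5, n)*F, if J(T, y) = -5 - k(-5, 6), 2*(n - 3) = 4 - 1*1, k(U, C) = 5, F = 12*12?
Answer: -1440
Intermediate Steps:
F = 144
n = 9/2 (n = 3 + (4 - 1*1)/2 = 3 + (4 - 1)/2 = 3 + (½)*3 = 3 + 3/2 = 9/2 ≈ 4.5000)
J(T, y) = -10 (J(T, y) = -5 - 1*5 = -5 - 5 = -10)
J((-3 - 2) + 5, n)*F = -10*144 = -1440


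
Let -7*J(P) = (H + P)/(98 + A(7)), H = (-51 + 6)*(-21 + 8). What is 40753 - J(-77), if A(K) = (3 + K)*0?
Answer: 13978533/343 ≈ 40754.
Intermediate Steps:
H = 585 (H = -45*(-13) = 585)
A(K) = 0
J(P) = -585/686 - P/686 (J(P) = -(585 + P)/(7*(98 + 0)) = -(585 + P)/(7*98) = -(585/98 + P/98)/7 = -585/686 - P/686)
40753 - J(-77) = 40753 - (-585/686 - 1/686*(-77)) = 40753 - (-585/686 + 11/98) = 40753 - 1*(-254/343) = 40753 + 254/343 = 13978533/343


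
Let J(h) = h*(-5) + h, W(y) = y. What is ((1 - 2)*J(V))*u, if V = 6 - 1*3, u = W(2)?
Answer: 24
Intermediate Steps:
u = 2
V = 3 (V = 6 - 3 = 3)
J(h) = -4*h (J(h) = -5*h + h = -4*h)
((1 - 2)*J(V))*u = ((1 - 2)*(-4*3))*2 = -1*(-12)*2 = 12*2 = 24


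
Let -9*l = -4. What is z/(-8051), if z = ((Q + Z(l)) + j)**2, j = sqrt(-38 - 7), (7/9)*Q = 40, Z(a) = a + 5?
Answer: -12659284/31954419 - 7166*I*sqrt(5)/169071 ≈ -0.39617 - 0.094775*I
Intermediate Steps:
l = 4/9 (l = -1/9*(-4) = 4/9 ≈ 0.44444)
Z(a) = 5 + a
Q = 360/7 (Q = (9/7)*40 = 360/7 ≈ 51.429)
j = 3*I*sqrt(5) (j = sqrt(-45) = 3*I*sqrt(5) ≈ 6.7082*I)
z = (3583/63 + 3*I*sqrt(5))**2 (z = ((360/7 + (5 + 4/9)) + 3*I*sqrt(5))**2 = ((360/7 + 49/9) + 3*I*sqrt(5))**2 = (3583/63 + 3*I*sqrt(5))**2 ≈ 3189.5 + 763.03*I)
z/(-8051) = (12659284/3969 + 7166*I*sqrt(5)/21)/(-8051) = (12659284/3969 + 7166*I*sqrt(5)/21)*(-1/8051) = -12659284/31954419 - 7166*I*sqrt(5)/169071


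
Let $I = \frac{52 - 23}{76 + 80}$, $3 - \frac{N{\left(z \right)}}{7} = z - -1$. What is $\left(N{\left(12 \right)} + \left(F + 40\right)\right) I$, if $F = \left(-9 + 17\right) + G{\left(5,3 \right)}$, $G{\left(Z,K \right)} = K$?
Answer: $- \frac{551}{156} \approx -3.5321$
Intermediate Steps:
$N{\left(z \right)} = 14 - 7 z$ ($N{\left(z \right)} = 21 - 7 \left(z - -1\right) = 21 - 7 \left(z + 1\right) = 21 - 7 \left(1 + z\right) = 21 - \left(7 + 7 z\right) = 14 - 7 z$)
$F = 11$ ($F = \left(-9 + 17\right) + 3 = 8 + 3 = 11$)
$I = \frac{29}{156} \approx 0.1859$
$\left(N{\left(12 \right)} + \left(F + 40\right)\right) I = \left(\left(14 - 84\right) + \left(11 + 40\right)\right) \frac{29}{156} = \left(\left(14 - 84\right) + 51\right) \frac{29}{156} = \left(-70 + 51\right) \frac{29}{156} = \left(-19\right) \frac{29}{156} = - \frac{551}{156}$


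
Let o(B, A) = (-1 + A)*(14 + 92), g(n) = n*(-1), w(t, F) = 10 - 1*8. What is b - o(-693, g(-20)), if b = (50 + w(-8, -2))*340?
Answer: 15666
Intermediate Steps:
w(t, F) = 2 (w(t, F) = 10 - 8 = 2)
b = 17680 (b = (50 + 2)*340 = 52*340 = 17680)
g(n) = -n
o(B, A) = -106 + 106*A (o(B, A) = (-1 + A)*106 = -106 + 106*A)
b - o(-693, g(-20)) = 17680 - (-106 + 106*(-1*(-20))) = 17680 - (-106 + 106*20) = 17680 - (-106 + 2120) = 17680 - 1*2014 = 17680 - 2014 = 15666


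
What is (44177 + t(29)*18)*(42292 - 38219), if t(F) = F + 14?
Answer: 183085423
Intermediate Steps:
t(F) = 14 + F
(44177 + t(29)*18)*(42292 - 38219) = (44177 + (14 + 29)*18)*(42292 - 38219) = (44177 + 43*18)*4073 = (44177 + 774)*4073 = 44951*4073 = 183085423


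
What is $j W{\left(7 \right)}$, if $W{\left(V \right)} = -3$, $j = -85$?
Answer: $255$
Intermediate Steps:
$j W{\left(7 \right)} = \left(-85\right) \left(-3\right) = 255$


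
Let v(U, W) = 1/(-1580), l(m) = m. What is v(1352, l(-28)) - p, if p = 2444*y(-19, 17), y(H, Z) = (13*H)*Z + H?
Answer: 16287891359/1580 ≈ 1.0309e+7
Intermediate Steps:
y(H, Z) = H + 13*H*Z (y(H, Z) = 13*H*Z + H = H + 13*H*Z)
p = -10308792 (p = 2444*(-19*(1 + 13*17)) = 2444*(-19*(1 + 221)) = 2444*(-19*222) = 2444*(-4218) = -10308792)
v(U, W) = -1/1580
v(1352, l(-28)) - p = -1/1580 - 1*(-10308792) = -1/1580 + 10308792 = 16287891359/1580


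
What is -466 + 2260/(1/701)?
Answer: 1583794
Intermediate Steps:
-466 + 2260/(1/701) = -466 + 2260*701 = -466 + 1584260 = 1583794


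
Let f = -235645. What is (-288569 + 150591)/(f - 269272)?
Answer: 137978/504917 ≈ 0.27327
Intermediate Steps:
(-288569 + 150591)/(f - 269272) = (-288569 + 150591)/(-235645 - 269272) = -137978/(-504917) = -137978*(-1/504917) = 137978/504917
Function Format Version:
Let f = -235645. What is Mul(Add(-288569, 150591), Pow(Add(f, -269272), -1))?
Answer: Rational(137978, 504917) ≈ 0.27327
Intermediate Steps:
Mul(Add(-288569, 150591), Pow(Add(f, -269272), -1)) = Mul(Add(-288569, 150591), Pow(Add(-235645, -269272), -1)) = Mul(-137978, Pow(-504917, -1)) = Mul(-137978, Rational(-1, 504917)) = Rational(137978, 504917)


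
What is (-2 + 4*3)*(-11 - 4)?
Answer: -150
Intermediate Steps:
(-2 + 4*3)*(-11 - 4) = (-2 + 12)*(-15) = 10*(-15) = -150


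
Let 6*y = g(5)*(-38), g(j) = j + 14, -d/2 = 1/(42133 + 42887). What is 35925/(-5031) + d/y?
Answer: -362464817/50760210 ≈ -7.1407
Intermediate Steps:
d = -1/42510 (d = -2/(42133 + 42887) = -2/85020 = -2*1/85020 = -1/42510 ≈ -2.3524e-5)
g(j) = 14 + j
y = -361/3 (y = ((14 + 5)*(-38))/6 = (19*(-38))/6 = (⅙)*(-722) = -361/3 ≈ -120.33)
35925/(-5031) + d/y = 35925/(-5031) - 1/(42510*(-361/3)) = 35925*(-1/5031) - 1/42510*(-3/361) = -11975/1677 + 1/5115370 = -362464817/50760210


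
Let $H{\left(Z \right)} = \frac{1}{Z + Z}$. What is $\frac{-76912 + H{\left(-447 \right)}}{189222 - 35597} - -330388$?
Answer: $\frac{45375666951671}{137340750} \approx 3.3039 \cdot 10^{5}$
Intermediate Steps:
$H{\left(Z \right)} = \frac{1}{2 Z}$
$\frac{-76912 + H{\left(-447 \right)}}{189222 - 35597} - -330388 = \frac{-76912 + \frac{1}{2 \left(-447\right)}}{189222 - 35597} - -330388 = \frac{-76912 + \frac{1}{2} \left(- \frac{1}{447}\right)}{153625} + 330388 = \left(-76912 - \frac{1}{894}\right) \frac{1}{153625} + 330388 = \left(- \frac{68759329}{894}\right) \frac{1}{153625} + 330388 = - \frac{68759329}{137340750} + 330388 = \frac{45375666951671}{137340750}$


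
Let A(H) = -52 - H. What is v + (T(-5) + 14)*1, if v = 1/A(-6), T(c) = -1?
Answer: 597/46 ≈ 12.978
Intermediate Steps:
v = -1/46 (v = 1/(-52 - 1*(-6)) = 1/(-52 + 6) = 1/(-46) = -1/46 ≈ -0.021739)
v + (T(-5) + 14)*1 = -1/46 + (-1 + 14)*1 = -1/46 + 13*1 = -1/46 + 13 = 597/46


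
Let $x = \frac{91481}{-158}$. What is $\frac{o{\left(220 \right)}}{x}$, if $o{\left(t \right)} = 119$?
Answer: $- \frac{18802}{91481} \approx -0.20553$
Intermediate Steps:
$x = - \frac{91481}{158}$ ($x = 91481 \left(- \frac{1}{158}\right) = - \frac{91481}{158} \approx -578.99$)
$\frac{o{\left(220 \right)}}{x} = \frac{119}{- \frac{91481}{158}} = 119 \left(- \frac{158}{91481}\right) = - \frac{18802}{91481}$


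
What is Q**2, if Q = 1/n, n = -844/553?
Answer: 305809/712336 ≈ 0.42930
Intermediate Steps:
n = -844/553 (n = -844*1/553 = -844/553 ≈ -1.5262)
Q = -553/844 (Q = 1/(-844/553) = -553/844 ≈ -0.65521)
Q**2 = (-553/844)**2 = 305809/712336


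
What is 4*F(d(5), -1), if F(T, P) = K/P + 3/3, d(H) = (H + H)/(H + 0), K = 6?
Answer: -20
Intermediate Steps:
d(H) = 2 (d(H) = (2*H)/H = 2)
F(T, P) = 1 + 6/P (F(T, P) = 6/P + 3/3 = 6/P + 3*(1/3) = 6/P + 1 = 1 + 6/P)
4*F(d(5), -1) = 4*((6 - 1)/(-1)) = 4*(-1*5) = 4*(-5) = -20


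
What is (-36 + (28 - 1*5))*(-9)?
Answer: 117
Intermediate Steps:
(-36 + (28 - 1*5))*(-9) = (-36 + (28 - 5))*(-9) = (-36 + 23)*(-9) = -13*(-9) = 117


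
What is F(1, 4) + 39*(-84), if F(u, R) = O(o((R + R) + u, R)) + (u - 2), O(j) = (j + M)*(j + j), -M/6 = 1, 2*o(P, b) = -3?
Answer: -6509/2 ≈ -3254.5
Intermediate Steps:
o(P, b) = -3/2 (o(P, b) = (1/2)*(-3) = -3/2)
M = -6 (M = -6*1 = -6)
O(j) = 2*j*(-6 + j) (O(j) = (j - 6)*(j + j) = (-6 + j)*(2*j) = 2*j*(-6 + j))
F(u, R) = 41/2 + u (F(u, R) = 2*(-3/2)*(-6 - 3/2) + (u - 2) = 2*(-3/2)*(-15/2) + (-2 + u) = 45/2 + (-2 + u) = 41/2 + u)
F(1, 4) + 39*(-84) = (41/2 + 1) + 39*(-84) = 43/2 - 3276 = -6509/2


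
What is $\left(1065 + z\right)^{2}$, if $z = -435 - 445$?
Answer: $34225$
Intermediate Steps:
$z = -880$ ($z = -435 - 445 = -880$)
$\left(1065 + z\right)^{2} = \left(1065 - 880\right)^{2} = 185^{2} = 34225$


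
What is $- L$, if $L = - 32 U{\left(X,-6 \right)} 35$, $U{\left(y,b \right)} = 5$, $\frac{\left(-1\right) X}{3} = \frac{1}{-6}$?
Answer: $5600$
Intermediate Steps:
$X = \frac{1}{2}$ ($X = - \frac{3}{-6} = \left(-3\right) \left(- \frac{1}{6}\right) = \frac{1}{2} \approx 0.5$)
$L = -5600$ ($L = \left(-32\right) 5 \cdot 35 = \left(-160\right) 35 = -5600$)
$- L = \left(-1\right) \left(-5600\right) = 5600$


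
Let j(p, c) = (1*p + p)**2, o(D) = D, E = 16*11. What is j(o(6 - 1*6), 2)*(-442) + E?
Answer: 176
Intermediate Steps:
E = 176
j(p, c) = 4*p**2 (j(p, c) = (p + p)**2 = (2*p)**2 = 4*p**2)
j(o(6 - 1*6), 2)*(-442) + E = (4*(6 - 1*6)**2)*(-442) + 176 = (4*(6 - 6)**2)*(-442) + 176 = (4*0**2)*(-442) + 176 = (4*0)*(-442) + 176 = 0*(-442) + 176 = 0 + 176 = 176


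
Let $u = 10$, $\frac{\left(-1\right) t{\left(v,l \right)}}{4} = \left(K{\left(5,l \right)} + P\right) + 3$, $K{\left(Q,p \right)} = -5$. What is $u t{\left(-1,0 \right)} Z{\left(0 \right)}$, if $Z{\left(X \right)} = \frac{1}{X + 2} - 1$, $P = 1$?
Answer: $-20$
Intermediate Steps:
$t{\left(v,l \right)} = 4$ ($t{\left(v,l \right)} = - 4 \left(\left(-5 + 1\right) + 3\right) = - 4 \left(-4 + 3\right) = \left(-4\right) \left(-1\right) = 4$)
$Z{\left(X \right)} = -1 + \frac{1}{2 + X}$ ($Z{\left(X \right)} = \frac{1}{2 + X} - 1 = -1 + \frac{1}{2 + X}$)
$u t{\left(-1,0 \right)} Z{\left(0 \right)} = 10 \cdot 4 \frac{-1 - 0}{2 + 0} = 40 \frac{-1 + 0}{2} = 40 \cdot \frac{1}{2} \left(-1\right) = 40 \left(- \frac{1}{2}\right) = -20$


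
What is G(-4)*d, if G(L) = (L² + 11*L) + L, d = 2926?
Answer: -93632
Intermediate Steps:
G(L) = L² + 12*L
G(-4)*d = -4*(12 - 4)*2926 = -4*8*2926 = -32*2926 = -93632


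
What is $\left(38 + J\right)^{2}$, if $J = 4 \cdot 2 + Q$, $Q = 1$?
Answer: $2209$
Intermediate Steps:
$J = 9$ ($J = 4 \cdot 2 + 1 = 8 + 1 = 9$)
$\left(38 + J\right)^{2} = \left(38 + 9\right)^{2} = 47^{2} = 2209$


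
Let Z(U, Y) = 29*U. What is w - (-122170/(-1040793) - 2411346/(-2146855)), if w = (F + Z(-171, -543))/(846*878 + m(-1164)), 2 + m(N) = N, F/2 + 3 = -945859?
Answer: -6293779761197463061/1657103673597156330 ≈ -3.7981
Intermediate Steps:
F = -1891724 (F = -6 + 2*(-945859) = -6 - 1891718 = -1891724)
m(N) = -2 + N
w = -1896683/741622 (w = (-1891724 + 29*(-171))/(846*878 + (-2 - 1164)) = (-1891724 - 4959)/(742788 - 1166) = -1896683/741622 ≈ -2.5575)
w - (-122170/(-1040793) - 2411346/(-2146855)) = -1896683/741622 - (-122170/(-1040793) - 2411346/(-2146855)) = -1896683/741622 - (-122170*(-1/1040793) - 2411346*(-1/2146855)) = -1896683/741622 - (122170/1040793 + 2411346/2146855) = -1896683/741622 - 1*2771993312728/2234431656015 = -1896683/741622 - 2771993312728/2234431656015 = -6293779761197463061/1657103673597156330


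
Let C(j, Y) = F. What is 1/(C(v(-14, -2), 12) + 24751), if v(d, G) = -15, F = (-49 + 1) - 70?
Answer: 1/24633 ≈ 4.0596e-5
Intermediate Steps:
F = -118 (F = -48 - 70 = -118)
C(j, Y) = -118
1/(C(v(-14, -2), 12) + 24751) = 1/(-118 + 24751) = 1/24633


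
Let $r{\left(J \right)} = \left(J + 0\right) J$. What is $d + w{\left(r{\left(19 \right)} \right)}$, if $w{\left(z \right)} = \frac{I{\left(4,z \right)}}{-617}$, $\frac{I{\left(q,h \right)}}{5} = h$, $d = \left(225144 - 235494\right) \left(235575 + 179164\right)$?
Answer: $- \frac{2648502518855}{617} \approx -4.2926 \cdot 10^{9}$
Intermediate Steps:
$r{\left(J \right)} = J^{2}$ ($r{\left(J \right)} = J J = J^{2}$)
$d = -4292548650$ ($d = \left(-10350\right) 414739 = -4292548650$)
$I{\left(q,h \right)} = 5 h$
$w{\left(z \right)} = - \frac{5 z}{617}$ ($w{\left(z \right)} = \frac{5 z}{-617} = 5 z \left(- \frac{1}{617}\right) = - \frac{5 z}{617}$)
$d + w{\left(r{\left(19 \right)} \right)} = -4292548650 - \frac{5 \cdot 19^{2}}{617} = -4292548650 - \frac{1805}{617} = - \frac{2648502518855}{617}$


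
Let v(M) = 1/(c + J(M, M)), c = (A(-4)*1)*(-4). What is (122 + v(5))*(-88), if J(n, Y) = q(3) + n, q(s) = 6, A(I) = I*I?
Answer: -568920/53 ≈ -10734.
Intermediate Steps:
A(I) = I²
c = -64 (c = ((-4)²*1)*(-4) = (16*1)*(-4) = 16*(-4) = -64)
J(n, Y) = 6 + n
v(M) = 1/(-58 + M) (v(M) = 1/(-64 + (6 + M)) = 1/(-58 + M))
(122 + v(5))*(-88) = (122 + 1/(-58 + 5))*(-88) = (122 + 1/(-53))*(-88) = (122 - 1/53)*(-88) = (6465/53)*(-88) = -568920/53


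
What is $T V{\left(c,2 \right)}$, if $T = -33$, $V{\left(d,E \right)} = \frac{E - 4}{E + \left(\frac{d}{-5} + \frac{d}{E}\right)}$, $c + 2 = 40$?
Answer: $\frac{330}{67} \approx 4.9254$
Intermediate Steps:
$c = 38$ ($c = -2 + 40 = 38$)
$V{\left(d,E \right)} = \frac{-4 + E}{E - \frac{d}{5} + \frac{d}{E}}$ ($V{\left(d,E \right)} = \frac{-4 + E}{E + \left(d \left(- \frac{1}{5}\right) + \frac{d}{E}\right)} = \frac{-4 + E}{E - \left(\frac{d}{5} - \frac{d}{E}\right)} = \frac{-4 + E}{E - \frac{d}{5} + \frac{d}{E}}$)
$T V{\left(c,2 \right)} = - 33 \cdot 5 \cdot 2 \frac{1}{5 \cdot 38 + 5 \cdot 2^{2} - 2 \cdot 38} \left(-4 + 2\right) = - 33 \cdot 5 \cdot 2 \frac{1}{190 + 5 \cdot 4 - 76} \left(-2\right) = - 33 \cdot 5 \cdot 2 \frac{1}{190 + 20 - 76} \left(-2\right) = - 33 \cdot 5 \cdot 2 \cdot \frac{1}{134} \left(-2\right) = \left(-33\right) \left(- \frac{10}{67}\right) = \frac{330}{67}$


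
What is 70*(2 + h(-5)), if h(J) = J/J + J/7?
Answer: 160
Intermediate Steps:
h(J) = 1 + J/7 (h(J) = 1 + J*(1/7) = 1 + J/7)
70*(2 + h(-5)) = 70*(2 + (1 + (1/7)*(-5))) = 70*(2 + (1 - 5/7)) = 70*(2 + 2/7) = 70*(16/7) = 160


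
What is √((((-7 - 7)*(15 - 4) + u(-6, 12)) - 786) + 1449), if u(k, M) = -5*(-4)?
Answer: 23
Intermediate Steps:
u(k, M) = 20
√((((-7 - 7)*(15 - 4) + u(-6, 12)) - 786) + 1449) = √((((-7 - 7)*(15 - 4) + 20) - 786) + 1449) = √(((-14*11 + 20) - 786) + 1449) = √(((-154 + 20) - 786) + 1449) = √((-134 - 786) + 1449) = √(-920 + 1449) = √529 = 23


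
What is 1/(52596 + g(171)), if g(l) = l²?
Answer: 1/81837 ≈ 1.2219e-5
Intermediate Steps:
1/(52596 + g(171)) = 1/(52596 + 171²) = 1/(52596 + 29241) = 1/81837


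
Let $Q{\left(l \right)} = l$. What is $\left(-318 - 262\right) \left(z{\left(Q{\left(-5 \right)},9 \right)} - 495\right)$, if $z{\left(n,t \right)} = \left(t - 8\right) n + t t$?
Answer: $243020$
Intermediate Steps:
$z{\left(n,t \right)} = t^{2} + n \left(-8 + t\right)$ ($z{\left(n,t \right)} = \left(t - 8\right) n + t^{2} = \left(-8 + t\right) n + t^{2} = n \left(-8 + t\right) + t^{2} = t^{2} + n \left(-8 + t\right)$)
$\left(-318 - 262\right) \left(z{\left(Q{\left(-5 \right)},9 \right)} - 495\right) = \left(-318 - 262\right) \left(\left(9^{2} - -40 - 45\right) - 495\right) = \left(-318 - 262\right) \left(\left(81 + 40 - 45\right) - 495\right) = - 580 \left(76 - 495\right) = \left(-580\right) \left(-419\right) = 243020$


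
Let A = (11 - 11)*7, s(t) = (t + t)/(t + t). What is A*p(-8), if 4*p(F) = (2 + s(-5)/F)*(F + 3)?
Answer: 0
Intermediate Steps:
s(t) = 1 (s(t) = (2*t)/((2*t)) = (2*t)*(1/(2*t)) = 1)
p(F) = (2 + 1/F)*(3 + F)/4 (p(F) = ((2 + 1/F)*(F + 3))/4 = ((2 + 1/F)*(3 + F))/4 = (2 + 1/F)*(3 + F)/4)
A = 0 (A = 0*7 = 0)
A*p(-8) = 0*((1/4)*(3 - 8*(7 + 2*(-8)))/(-8)) = 0*((1/4)*(-1/8)*(3 - 8*(7 - 16))) = 0*((1/4)*(-1/8)*(3 - 8*(-9))) = 0*((1/4)*(-1/8)*(3 + 72)) = 0*((1/4)*(-1/8)*75) = 0*(-75/32) = 0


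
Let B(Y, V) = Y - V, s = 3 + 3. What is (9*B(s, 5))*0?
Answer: 0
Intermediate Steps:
s = 6
(9*B(s, 5))*0 = (9*(6 - 1*5))*0 = (9*(6 - 5))*0 = (9*1)*0 = 9*0 = 0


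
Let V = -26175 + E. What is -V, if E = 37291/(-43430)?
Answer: 1136817541/43430 ≈ 26176.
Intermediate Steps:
E = -37291/43430 (E = 37291*(-1/43430) = -37291/43430 ≈ -0.85865)
V = -1136817541/43430 (V = -26175 - 37291/43430 = -1136817541/43430 ≈ -26176.)
-V = -1*(-1136817541/43430) = 1136817541/43430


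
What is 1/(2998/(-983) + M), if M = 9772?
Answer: 983/9602878 ≈ 0.00010237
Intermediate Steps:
1/(2998/(-983) + M) = 1/(2998/(-983) + 9772) = 1/(2998*(-1/983) + 9772) = 1/(-2998/983 + 9772) = 1/(9602878/983) = 983/9602878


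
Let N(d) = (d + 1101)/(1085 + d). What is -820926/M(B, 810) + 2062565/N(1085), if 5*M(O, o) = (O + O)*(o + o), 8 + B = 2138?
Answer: 171600820508549/83811240 ≈ 2.0475e+6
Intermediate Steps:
B = 2130 (B = -8 + 2138 = 2130)
M(O, o) = 4*O*o/5 (M(O, o) = ((O + O)*(o + o))/5 = ((2*O)*(2*o))/5 = (4*O*o)/5 = 4*O*o/5)
N(d) = (1101 + d)/(1085 + d)
-820926/M(B, 810) + 2062565/N(1085) = -820926/((4/5)*2130*810) + 2062565/(((1101 + 1085)/(1085 + 1085))) = -820926/1380240 + 2062565/((2186/2170)) = -820926*1/1380240 + 2062565/(((1/2170)*2186)) = -45607/76680 + 2062565/(1093/1085) = -45607/76680 + 2062565*(1085/1093) = -45607/76680 + 2237883025/1093 = 171600820508549/83811240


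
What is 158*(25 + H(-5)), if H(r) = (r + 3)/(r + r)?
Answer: 19908/5 ≈ 3981.6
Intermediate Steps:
H(r) = (3 + r)/(2*r) (H(r) = (3 + r)/((2*r)) = (3 + r)*(1/(2*r)) = (3 + r)/(2*r))
158*(25 + H(-5)) = 158*(25 + (1/2)*(3 - 5)/(-5)) = 158*(25 + (1/2)*(-1/5)*(-2)) = 158*(25 + 1/5) = 158*(126/5) = 19908/5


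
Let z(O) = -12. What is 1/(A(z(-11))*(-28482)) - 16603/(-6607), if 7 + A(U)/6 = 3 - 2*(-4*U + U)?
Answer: 215636317183/85810341744 ≈ 2.5129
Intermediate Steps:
A(U) = -24 + 36*U (A(U) = -42 + 6*(3 - 2*(-4*U + U)) = -42 + 6*(3 - (-6)*U) = -42 + 6*(3 + 6*U) = -42 + (18 + 36*U) = -24 + 36*U)
1/(A(z(-11))*(-28482)) - 16603/(-6607) = 1/((-24 + 36*(-12))*(-28482)) - 16603/(-6607) = -1/28482/(-24 - 432) - 16603*(-1/6607) = -1/28482/(-456) + 16603/6607 = -1/456*(-1/28482) + 16603/6607 = 1/12987792 + 16603/6607 = 215636317183/85810341744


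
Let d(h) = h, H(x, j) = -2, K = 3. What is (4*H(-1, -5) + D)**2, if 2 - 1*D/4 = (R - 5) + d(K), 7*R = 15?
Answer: 16/49 ≈ 0.32653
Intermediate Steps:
R = 15/7 (R = (1/7)*15 = 15/7 ≈ 2.1429)
D = 52/7 (D = 8 - 4*((15/7 - 5) + 3) = 8 - 4*(-20/7 + 3) = 8 - 4*1/7 = 8 - 4/7 = 52/7 ≈ 7.4286)
(4*H(-1, -5) + D)**2 = (4*(-2) + 52/7)**2 = (-8 + 52/7)**2 = (-4/7)**2 = 16/49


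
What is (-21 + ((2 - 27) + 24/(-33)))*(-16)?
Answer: 8224/11 ≈ 747.64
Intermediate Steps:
(-21 + ((2 - 27) + 24/(-33)))*(-16) = (-21 + (-25 + 24*(-1/33)))*(-16) = (-21 + (-25 - 8/11))*(-16) = (-21 - 283/11)*(-16) = -514/11*(-16) = 8224/11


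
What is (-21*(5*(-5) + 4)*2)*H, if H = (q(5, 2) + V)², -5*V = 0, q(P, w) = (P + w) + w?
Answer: 71442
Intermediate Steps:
q(P, w) = P + 2*w
V = 0 (V = -⅕*0 = 0)
H = 81 (H = ((5 + 2*2) + 0)² = ((5 + 4) + 0)² = (9 + 0)² = 9² = 81)
(-21*(5*(-5) + 4)*2)*H = -21*(5*(-5) + 4)*2*81 = -21*(-25 + 4)*2*81 = -(-441)*2*81 = -21*(-42)*81 = 882*81 = 71442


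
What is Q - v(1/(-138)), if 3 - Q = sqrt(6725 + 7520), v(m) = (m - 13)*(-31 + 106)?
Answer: 45013/46 - sqrt(14245) ≈ 859.19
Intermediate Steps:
v(m) = -975 + 75*m (v(m) = (-13 + m)*75 = -975 + 75*m)
Q = 3 - sqrt(14245) (Q = 3 - sqrt(6725 + 7520) = 3 - sqrt(14245) ≈ -116.35)
Q - v(1/(-138)) = (3 - sqrt(14245)) - (-975 + 75/(-138)) = (3 - sqrt(14245)) - (-975 + 75*(-1/138)) = (3 - sqrt(14245)) - (-975 - 25/46) = (3 - sqrt(14245)) - 1*(-44875/46) = (3 - sqrt(14245)) + 44875/46 = 45013/46 - sqrt(14245)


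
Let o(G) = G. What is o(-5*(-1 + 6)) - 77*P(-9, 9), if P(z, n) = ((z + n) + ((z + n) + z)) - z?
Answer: -25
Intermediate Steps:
P(z, n) = 2*n + 2*z (P(z, n) = ((n + z) + ((n + z) + z)) - z = ((n + z) + (n + 2*z)) - z = (2*n + 3*z) - z = 2*n + 2*z)
o(-5*(-1 + 6)) - 77*P(-9, 9) = -5*(-1 + 6) - 77*(2*9 + 2*(-9)) = -5*5 - 77*(18 - 18) = -25 - 77*0 = -25 + 0 = -25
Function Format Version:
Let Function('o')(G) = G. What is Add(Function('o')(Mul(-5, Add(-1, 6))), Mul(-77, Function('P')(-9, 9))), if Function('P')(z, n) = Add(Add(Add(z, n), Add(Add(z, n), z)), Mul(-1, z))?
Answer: -25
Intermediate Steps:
Function('P')(z, n) = Add(Mul(2, n), Mul(2, z)) (Function('P')(z, n) = Add(Add(Add(n, z), Add(Add(n, z), z)), Mul(-1, z)) = Add(Add(Add(n, z), Add(n, Mul(2, z))), Mul(-1, z)) = Add(Add(Mul(2, n), Mul(3, z)), Mul(-1, z)) = Add(Mul(2, n), Mul(2, z)))
Add(Function('o')(Mul(-5, Add(-1, 6))), Mul(-77, Function('P')(-9, 9))) = Add(Mul(-5, Add(-1, 6)), Mul(-77, Add(Mul(2, 9), Mul(2, -9)))) = Add(Mul(-5, 5), Mul(-77, Add(18, -18))) = Add(-25, Mul(-77, 0)) = Add(-25, 0) = -25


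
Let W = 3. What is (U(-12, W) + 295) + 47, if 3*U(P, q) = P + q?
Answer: 339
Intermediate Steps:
U(P, q) = P/3 + q/3 (U(P, q) = (P + q)/3 = P/3 + q/3)
(U(-12, W) + 295) + 47 = (((1/3)*(-12) + (1/3)*3) + 295) + 47 = ((-4 + 1) + 295) + 47 = (-3 + 295) + 47 = 292 + 47 = 339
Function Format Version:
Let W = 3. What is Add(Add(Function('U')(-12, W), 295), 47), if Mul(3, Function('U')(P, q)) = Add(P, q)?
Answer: 339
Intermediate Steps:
Function('U')(P, q) = Add(Mul(Rational(1, 3), P), Mul(Rational(1, 3), q)) (Function('U')(P, q) = Mul(Rational(1, 3), Add(P, q)) = Add(Mul(Rational(1, 3), P), Mul(Rational(1, 3), q)))
Add(Add(Function('U')(-12, W), 295), 47) = Add(Add(Add(Mul(Rational(1, 3), -12), Mul(Rational(1, 3), 3)), 295), 47) = Add(Add(Add(-4, 1), 295), 47) = Add(Add(-3, 295), 47) = Add(292, 47) = 339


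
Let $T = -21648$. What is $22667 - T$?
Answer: $44315$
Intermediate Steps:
$22667 - T = 22667 - -21648 = 22667 + 21648 = 44315$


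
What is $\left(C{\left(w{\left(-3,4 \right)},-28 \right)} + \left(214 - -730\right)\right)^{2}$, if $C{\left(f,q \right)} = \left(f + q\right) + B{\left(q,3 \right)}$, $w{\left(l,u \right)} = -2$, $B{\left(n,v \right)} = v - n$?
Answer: $893025$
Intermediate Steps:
$C{\left(f,q \right)} = 3 + f$ ($C{\left(f,q \right)} = \left(f + q\right) - \left(-3 + q\right) = 3 + f$)
$\left(C{\left(w{\left(-3,4 \right)},-28 \right)} + \left(214 - -730\right)\right)^{2} = \left(\left(3 - 2\right) + \left(214 - -730\right)\right)^{2} = \left(1 + \left(214 + 730\right)\right)^{2} = \left(1 + 944\right)^{2} = 945^{2} = 893025$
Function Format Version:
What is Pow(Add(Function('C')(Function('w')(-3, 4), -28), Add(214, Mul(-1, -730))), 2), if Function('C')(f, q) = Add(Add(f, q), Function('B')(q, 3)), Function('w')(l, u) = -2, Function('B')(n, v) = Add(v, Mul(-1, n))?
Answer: 893025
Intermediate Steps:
Function('C')(f, q) = Add(3, f) (Function('C')(f, q) = Add(Add(f, q), Add(3, Mul(-1, q))) = Add(3, f))
Pow(Add(Function('C')(Function('w')(-3, 4), -28), Add(214, Mul(-1, -730))), 2) = Pow(Add(Add(3, -2), Add(214, Mul(-1, -730))), 2) = Pow(Add(1, Add(214, 730)), 2) = Pow(Add(1, 944), 2) = Pow(945, 2) = 893025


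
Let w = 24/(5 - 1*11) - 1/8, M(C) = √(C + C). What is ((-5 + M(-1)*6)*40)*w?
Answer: 825 - 990*I*√2 ≈ 825.0 - 1400.1*I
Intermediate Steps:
M(C) = √2*√C (M(C) = √(2*C) = √2*√C)
w = -33/8 (w = 24/(5 - 11) - 1*⅛ = 24/(-6) - ⅛ = 24*(-⅙) - ⅛ = -4 - ⅛ = -33/8 ≈ -4.1250)
((-5 + M(-1)*6)*40)*w = ((-5 + (√2*√(-1))*6)*40)*(-33/8) = ((-5 + (√2*I)*6)*40)*(-33/8) = ((-5 + (I*√2)*6)*40)*(-33/8) = ((-5 + 6*I*√2)*40)*(-33/8) = (-200 + 240*I*√2)*(-33/8) = 825 - 990*I*√2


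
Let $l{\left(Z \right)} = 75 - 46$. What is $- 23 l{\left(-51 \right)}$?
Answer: $-667$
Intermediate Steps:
$l{\left(Z \right)} = 29$
$- 23 l{\left(-51 \right)} = \left(-23\right) 29 = -667$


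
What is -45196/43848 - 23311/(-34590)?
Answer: -11274769/31597965 ≈ -0.35682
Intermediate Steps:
-45196/43848 - 23311/(-34590) = -45196*1/43848 - 23311*(-1/34590) = -11299/10962 + 23311/34590 = -11274769/31597965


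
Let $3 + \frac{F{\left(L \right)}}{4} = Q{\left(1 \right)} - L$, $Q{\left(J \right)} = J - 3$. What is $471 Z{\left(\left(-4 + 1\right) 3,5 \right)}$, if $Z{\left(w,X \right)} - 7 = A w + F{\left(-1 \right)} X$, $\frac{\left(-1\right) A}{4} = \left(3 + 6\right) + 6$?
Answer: $219957$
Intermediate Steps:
$Q{\left(J \right)} = -3 + J$ ($Q{\left(J \right)} = J - 3 = -3 + J$)
$A = -60$ ($A = - 4 \left(\left(3 + 6\right) + 6\right) = - 4 \left(9 + 6\right) = \left(-4\right) 15 = -60$)
$F{\left(L \right)} = -20 - 4 L$ ($F{\left(L \right)} = -12 + 4 \left(\left(-3 + 1\right) - L\right) = -12 + 4 \left(-2 - L\right) = -12 - \left(8 + 4 L\right) = -20 - 4 L$)
$Z{\left(w,X \right)} = 7 - 60 w - 16 X$ ($Z{\left(w,X \right)} = 7 + \left(- 60 w + \left(-20 - -4\right) X\right) = 7 + \left(- 60 w + \left(-20 + 4\right) X\right) = 7 - \left(16 X + 60 w\right) = 7 - 60 w - 16 X$)
$471 Z{\left(\left(-4 + 1\right) 3,5 \right)} = 471 \left(7 - 60 \left(-4 + 1\right) 3 - 80\right) = 471 \left(7 - 60 \left(\left(-3\right) 3\right) - 80\right) = 471 \left(7 - -540 - 80\right) = 471 \left(7 + 540 - 80\right) = 471 \cdot 467 = 219957$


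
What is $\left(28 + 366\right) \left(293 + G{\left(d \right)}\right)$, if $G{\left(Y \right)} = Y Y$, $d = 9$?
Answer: $147356$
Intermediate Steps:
$G{\left(Y \right)} = Y^{2}$
$\left(28 + 366\right) \left(293 + G{\left(d \right)}\right) = \left(28 + 366\right) \left(293 + 9^{2}\right) = 394 \left(293 + 81\right) = 394 \cdot 374 = 147356$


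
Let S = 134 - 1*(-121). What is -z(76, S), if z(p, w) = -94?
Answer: 94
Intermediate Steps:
S = 255 (S = 134 + 121 = 255)
-z(76, S) = -1*(-94) = 94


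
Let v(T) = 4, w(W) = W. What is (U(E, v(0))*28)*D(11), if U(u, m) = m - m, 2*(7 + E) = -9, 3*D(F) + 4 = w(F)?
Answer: 0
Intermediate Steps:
D(F) = -4/3 + F/3
E = -23/2 (E = -7 + (½)*(-9) = -7 - 9/2 = -23/2 ≈ -11.500)
U(u, m) = 0
(U(E, v(0))*28)*D(11) = (0*28)*(-4/3 + (⅓)*11) = 0*(-4/3 + 11/3) = 0*(7/3) = 0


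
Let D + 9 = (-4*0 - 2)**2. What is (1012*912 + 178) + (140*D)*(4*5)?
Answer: 909122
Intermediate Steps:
D = -5 (D = -9 + (-4*0 - 2)**2 = -9 + (0 - 2)**2 = -9 + (-2)**2 = -9 + 4 = -5)
(1012*912 + 178) + (140*D)*(4*5) = (1012*912 + 178) + (140*(-5))*(4*5) = (922944 + 178) - 700*20 = 923122 - 14000 = 909122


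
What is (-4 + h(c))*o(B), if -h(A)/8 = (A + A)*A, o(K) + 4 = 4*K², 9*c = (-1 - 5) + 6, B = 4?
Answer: -240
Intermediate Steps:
c = 0 (c = ((-1 - 5) + 6)/9 = (-6 + 6)/9 = (⅑)*0 = 0)
o(K) = -4 + 4*K²
h(A) = -16*A² (h(A) = -8*(A + A)*A = -8*2*A*A = -16*A²)
(-4 + h(c))*o(B) = (-4 - 16*0²)*(-4 + 4*4²) = (-4 - 16*0)*(-4 + 4*16) = (-4 + 0)*(-4 + 64) = -4*60 = -240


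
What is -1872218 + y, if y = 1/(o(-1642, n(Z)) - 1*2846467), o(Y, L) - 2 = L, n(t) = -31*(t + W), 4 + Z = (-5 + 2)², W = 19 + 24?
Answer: -5331988869755/2847953 ≈ -1.8722e+6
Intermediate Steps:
W = 43
Z = 5 (Z = -4 + (-5 + 2)² = -4 + (-3)² = -4 + 9 = 5)
n(t) = -1333 - 31*t (n(t) = -31*(t + 43) = -31*(43 + t) = -1333 - 31*t)
o(Y, L) = 2 + L
y = -1/2847953 (y = 1/((2 + (-1333 - 31*5)) - 1*2846467) = 1/((2 + (-1333 - 155)) - 2846467) = 1/((2 - 1488) - 2846467) = 1/(-1486 - 2846467) = 1/(-2847953) = -1/2847953 ≈ -3.5113e-7)
-1872218 + y = -1872218 - 1/2847953 = -5331988869755/2847953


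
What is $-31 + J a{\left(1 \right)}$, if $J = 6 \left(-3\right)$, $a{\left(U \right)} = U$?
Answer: $-49$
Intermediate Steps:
$J = -18$
$-31 + J a{\left(1 \right)} = -31 - 18 = -49$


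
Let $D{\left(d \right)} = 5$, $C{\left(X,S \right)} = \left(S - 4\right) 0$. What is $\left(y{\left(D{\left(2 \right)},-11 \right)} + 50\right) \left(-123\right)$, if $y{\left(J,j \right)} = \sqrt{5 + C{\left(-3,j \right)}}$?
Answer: $-6150 - 123 \sqrt{5} \approx -6425.0$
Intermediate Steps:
$C{\left(X,S \right)} = 0$ ($C{\left(X,S \right)} = \left(-4 + S\right) 0 = 0$)
$y{\left(J,j \right)} = \sqrt{5}$ ($y{\left(J,j \right)} = \sqrt{5 + 0} = \sqrt{5}$)
$\left(y{\left(D{\left(2 \right)},-11 \right)} + 50\right) \left(-123\right) = \left(\sqrt{5} + 50\right) \left(-123\right) = \left(50 + \sqrt{5}\right) \left(-123\right) = -6150 - 123 \sqrt{5}$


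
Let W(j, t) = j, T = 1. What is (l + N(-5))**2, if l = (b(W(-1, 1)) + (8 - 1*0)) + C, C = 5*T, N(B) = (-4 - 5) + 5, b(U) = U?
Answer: 64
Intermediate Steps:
N(B) = -4 (N(B) = -9 + 5 = -4)
C = 5 (C = 5*1 = 5)
l = 12 (l = (-1 + (8 - 1*0)) + 5 = (-1 + (8 + 0)) + 5 = (-1 + 8) + 5 = 7 + 5 = 12)
(l + N(-5))**2 = (12 - 4)**2 = 8**2 = 64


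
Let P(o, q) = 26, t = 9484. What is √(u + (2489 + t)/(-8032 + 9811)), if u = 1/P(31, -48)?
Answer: √1609007062/15418 ≈ 2.6017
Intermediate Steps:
u = 1/26 ≈ 0.038462
√(u + (2489 + t)/(-8032 + 9811)) = √(1/26 + (2489 + 9484)/(-8032 + 9811)) = √(1/26 + 11973/1779) = √(1/26 + 11973*(1/1779)) = √(1/26 + 3991/593) = √(104359/15418) = √1609007062/15418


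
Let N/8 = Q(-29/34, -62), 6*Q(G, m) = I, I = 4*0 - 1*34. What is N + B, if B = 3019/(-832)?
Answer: -122209/2496 ≈ -48.962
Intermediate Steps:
I = -34 (I = 0 - 34 = -34)
Q(G, m) = -17/3 (Q(G, m) = (⅙)*(-34) = -17/3)
N = -136/3 (N = 8*(-17/3) = -136/3 ≈ -45.333)
B = -3019/832 (B = 3019*(-1/832) = -3019/832 ≈ -3.6286)
N + B = -136/3 - 3019/832 = -122209/2496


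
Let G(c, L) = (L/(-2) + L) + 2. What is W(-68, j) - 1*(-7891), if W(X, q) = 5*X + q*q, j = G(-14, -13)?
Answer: 30285/4 ≈ 7571.3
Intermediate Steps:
G(c, L) = 2 + L/2 (G(c, L) = (L*(-½) + L) + 2 = (-L/2 + L) + 2 = L/2 + 2 = 2 + L/2)
j = -9/2 (j = 2 + (½)*(-13) = 2 - 13/2 = -9/2 ≈ -4.5000)
W(X, q) = q² + 5*X (W(X, q) = 5*X + q² = q² + 5*X)
W(-68, j) - 1*(-7891) = ((-9/2)² + 5*(-68)) - 1*(-7891) = (81/4 - 340) + 7891 = -1279/4 + 7891 = 30285/4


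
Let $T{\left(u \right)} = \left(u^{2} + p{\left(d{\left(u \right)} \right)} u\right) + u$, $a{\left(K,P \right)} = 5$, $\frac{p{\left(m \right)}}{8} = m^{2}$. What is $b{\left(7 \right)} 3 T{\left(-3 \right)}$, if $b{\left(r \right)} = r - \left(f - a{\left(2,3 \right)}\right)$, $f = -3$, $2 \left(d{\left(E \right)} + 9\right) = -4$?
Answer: $-130410$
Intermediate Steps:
$d{\left(E \right)} = -11$ ($d{\left(E \right)} = -9 + \frac{1}{2} \left(-4\right) = -9 - 2 = -11$)
$p{\left(m \right)} = 8 m^{2}$
$T{\left(u \right)} = u^{2} + 969 u$ ($T{\left(u \right)} = \left(u^{2} + 8 \left(-11\right)^{2} u\right) + u = \left(u^{2} + 8 \cdot 121 u\right) + u = \left(u^{2} + 968 u\right) + u = u^{2} + 969 u$)
$b{\left(r \right)} = 8 + r$ ($b{\left(r \right)} = r + \left(5 - -3\right) = r + \left(5 + 3\right) = r + 8 = 8 + r$)
$b{\left(7 \right)} 3 T{\left(-3 \right)} = \left(8 + 7\right) 3 \left(- 3 \left(969 - 3\right)\right) = 15 \cdot 3 \left(\left(-3\right) 966\right) = 45 \left(-2898\right) = -130410$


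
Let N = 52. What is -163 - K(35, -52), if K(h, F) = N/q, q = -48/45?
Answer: -457/4 ≈ -114.25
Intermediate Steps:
q = -16/15 (q = -48*1/45 = -16/15 ≈ -1.0667)
K(h, F) = -195/4 (K(h, F) = 52/(-16/15) = 52*(-15/16) = -195/4)
-163 - K(35, -52) = -163 - 1*(-195/4) = -163 + 195/4 = -457/4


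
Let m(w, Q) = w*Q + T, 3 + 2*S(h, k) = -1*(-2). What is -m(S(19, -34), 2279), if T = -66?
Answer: 2411/2 ≈ 1205.5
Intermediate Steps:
S(h, k) = -½ (S(h, k) = -3/2 + (-1*(-2))/2 = -3/2 + (½)*2 = -3/2 + 1 = -½)
m(w, Q) = -66 + Q*w (m(w, Q) = w*Q - 66 = Q*w - 66 = -66 + Q*w)
-m(S(19, -34), 2279) = -(-66 + 2279*(-½)) = -(-66 - 2279/2) = -1*(-2411/2) = 2411/2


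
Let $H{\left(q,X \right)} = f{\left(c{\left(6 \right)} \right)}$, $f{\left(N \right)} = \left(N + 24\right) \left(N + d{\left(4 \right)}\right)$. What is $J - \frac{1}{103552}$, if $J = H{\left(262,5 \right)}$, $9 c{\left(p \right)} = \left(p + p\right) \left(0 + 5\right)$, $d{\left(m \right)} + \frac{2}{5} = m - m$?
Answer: $\frac{895517651}{4659840} \approx 192.18$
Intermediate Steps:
$d{\left(m \right)} = - \frac{2}{5}$ ($d{\left(m \right)} = - \frac{2}{5} + \left(m - m\right) = - \frac{2}{5} + 0 = - \frac{2}{5}$)
$c{\left(p \right)} = \frac{10 p}{9}$ ($c{\left(p \right)} = \frac{\left(p + p\right) \left(0 + 5\right)}{9} = \frac{2 p 5}{9} = \frac{10 p}{9}$)
$f{\left(N \right)} = \left(24 + N\right) \left(- \frac{2}{5} + N\right)$ ($f{\left(N \right)} = \left(N + 24\right) \left(N - \frac{2}{5}\right) = \left(24 + N\right) \left(- \frac{2}{5} + N\right)$)
$H{\left(q,X \right)} = \frac{8648}{45}$ ($H{\left(q,X \right)} = - \frac{48}{5} + \left(\frac{10}{9} \cdot 6\right)^{2} + \frac{118 \cdot \frac{10}{9} \cdot 6}{5} = - \frac{48}{5} + \left(\frac{20}{3}\right)^{2} + \frac{118}{5} \cdot \frac{20}{3} = - \frac{48}{5} + \frac{400}{9} + \frac{472}{3} = \frac{8648}{45}$)
$J = \frac{8648}{45} \approx 192.18$
$J - \frac{1}{103552} = \frac{8648}{45} - \frac{1}{103552} = \frac{895517651}{4659840}$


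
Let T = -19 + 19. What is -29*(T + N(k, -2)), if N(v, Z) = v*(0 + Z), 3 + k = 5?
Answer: 116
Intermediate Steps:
k = 2 (k = -3 + 5 = 2)
N(v, Z) = Z*v (N(v, Z) = v*Z = Z*v)
T = 0
-29*(T + N(k, -2)) = -29*(0 - 2*2) = -29*(0 - 4) = -29*(-4) = 116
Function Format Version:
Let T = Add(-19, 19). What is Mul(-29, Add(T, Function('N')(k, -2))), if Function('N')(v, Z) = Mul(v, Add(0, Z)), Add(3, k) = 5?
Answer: 116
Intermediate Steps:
k = 2 (k = Add(-3, 5) = 2)
Function('N')(v, Z) = Mul(Z, v) (Function('N')(v, Z) = Mul(v, Z) = Mul(Z, v))
T = 0
Mul(-29, Add(T, Function('N')(k, -2))) = Mul(-29, Add(0, Mul(-2, 2))) = Mul(-29, Add(0, -4)) = Mul(-29, -4) = 116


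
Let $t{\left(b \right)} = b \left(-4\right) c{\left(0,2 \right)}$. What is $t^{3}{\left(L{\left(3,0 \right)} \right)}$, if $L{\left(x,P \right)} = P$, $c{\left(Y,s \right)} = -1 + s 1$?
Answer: $0$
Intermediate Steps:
$c{\left(Y,s \right)} = -1 + s$
$t{\left(b \right)} = - 4 b$ ($t{\left(b \right)} = b \left(-4\right) \left(-1 + 2\right) = - 4 b 1 = - 4 b$)
$t^{3}{\left(L{\left(3,0 \right)} \right)} = \left(\left(-4\right) 0\right)^{3} = 0^{3} = 0$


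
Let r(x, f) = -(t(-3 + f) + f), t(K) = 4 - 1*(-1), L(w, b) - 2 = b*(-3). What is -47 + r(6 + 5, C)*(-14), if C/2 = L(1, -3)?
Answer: 331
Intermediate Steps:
L(w, b) = 2 - 3*b (L(w, b) = 2 + b*(-3) = 2 - 3*b)
C = 22 (C = 2*(2 - 3*(-3)) = 2*(2 + 9) = 2*11 = 22)
t(K) = 5 (t(K) = 4 + 1 = 5)
r(x, f) = -5 - f (r(x, f) = -(5 + f) = -5 - f)
-47 + r(6 + 5, C)*(-14) = -47 + (-5 - 1*22)*(-14) = -47 + (-5 - 22)*(-14) = -47 - 27*(-14) = -47 + 378 = 331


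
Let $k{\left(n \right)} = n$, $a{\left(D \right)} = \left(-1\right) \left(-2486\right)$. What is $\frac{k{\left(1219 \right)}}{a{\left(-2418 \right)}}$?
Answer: $\frac{1219}{2486} \approx 0.49035$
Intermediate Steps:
$a{\left(D \right)} = 2486$
$\frac{k{\left(1219 \right)}}{a{\left(-2418 \right)}} = \frac{1219}{2486}$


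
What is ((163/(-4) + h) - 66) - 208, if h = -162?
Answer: -1907/4 ≈ -476.75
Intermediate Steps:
((163/(-4) + h) - 66) - 208 = ((163/(-4) - 162) - 66) - 208 = ((163*(-¼) - 162) - 66) - 208 = ((-163/4 - 162) - 66) - 208 = (-811/4 - 66) - 208 = -1075/4 - 208 = -1907/4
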